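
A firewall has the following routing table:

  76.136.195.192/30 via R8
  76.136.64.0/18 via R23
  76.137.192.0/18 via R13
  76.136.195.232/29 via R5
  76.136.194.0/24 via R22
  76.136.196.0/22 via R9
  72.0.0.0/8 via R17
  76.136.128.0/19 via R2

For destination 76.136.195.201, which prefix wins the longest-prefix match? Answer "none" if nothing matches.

none

76.136.195.201 is outside every listed prefix and there is no default route.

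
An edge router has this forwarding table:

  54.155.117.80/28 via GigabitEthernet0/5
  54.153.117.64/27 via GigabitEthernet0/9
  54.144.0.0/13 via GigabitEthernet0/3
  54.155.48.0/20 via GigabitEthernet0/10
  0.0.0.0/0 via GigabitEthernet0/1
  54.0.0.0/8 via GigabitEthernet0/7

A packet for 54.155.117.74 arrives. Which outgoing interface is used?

Routes whose prefix contains 54.155.117.74:
  0.0.0.0/0 (default, matches everything) -> GigabitEthernet0/1
  54.0.0.0/8 (54.0.0.0 - 54.255.255.255) -> GigabitEthernet0/7
More-specific entries that do NOT match:
  54.155.117.80/28 (54.155.117.80 - 54.155.117.95) does not contain 54.155.117.74
  54.153.117.64/27 (54.153.117.64 - 54.153.117.95) does not contain 54.155.117.74
  54.155.48.0/20 (54.155.48.0 - 54.155.63.255) does not contain 54.155.117.74
  54.144.0.0/13 (54.144.0.0 - 54.151.255.255) does not contain 54.155.117.74
Longest matching prefix is /8 -> interface GigabitEthernet0/7.

GigabitEthernet0/7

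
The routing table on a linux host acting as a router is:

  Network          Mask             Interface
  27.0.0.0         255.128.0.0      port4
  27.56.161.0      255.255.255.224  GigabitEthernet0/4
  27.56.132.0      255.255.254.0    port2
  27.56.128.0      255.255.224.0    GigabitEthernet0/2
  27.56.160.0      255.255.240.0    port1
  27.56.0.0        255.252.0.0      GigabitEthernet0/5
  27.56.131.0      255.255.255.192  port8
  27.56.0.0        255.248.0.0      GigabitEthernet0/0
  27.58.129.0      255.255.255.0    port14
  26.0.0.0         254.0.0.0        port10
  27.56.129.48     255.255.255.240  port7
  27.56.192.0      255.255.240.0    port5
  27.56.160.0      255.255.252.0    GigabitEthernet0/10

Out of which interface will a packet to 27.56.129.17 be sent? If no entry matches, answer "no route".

Routes whose prefix contains 27.56.129.17:
  26.0.0.0/7 (26.0.0.0 - 27.255.255.255) -> port10
  27.0.0.0/9 (27.0.0.0 - 27.127.255.255) -> port4
  27.56.0.0/13 (27.56.0.0 - 27.63.255.255) -> GigabitEthernet0/0
  27.56.0.0/14 (27.56.0.0 - 27.59.255.255) -> GigabitEthernet0/5
  27.56.128.0/19 (27.56.128.0 - 27.56.159.255) -> GigabitEthernet0/2
More-specific entries that do NOT match:
  27.56.129.48/28 (27.56.129.48 - 27.56.129.63) does not contain 27.56.129.17
  27.56.161.0/27 (27.56.161.0 - 27.56.161.31) does not contain 27.56.129.17
  27.56.131.0/26 (27.56.131.0 - 27.56.131.63) does not contain 27.56.129.17
  27.58.129.0/24 (27.58.129.0 - 27.58.129.255) does not contain 27.56.129.17
  27.56.132.0/23 (27.56.132.0 - 27.56.133.255) does not contain 27.56.129.17
  27.56.160.0/22 (27.56.160.0 - 27.56.163.255) does not contain 27.56.129.17
  27.56.160.0/20 (27.56.160.0 - 27.56.175.255) does not contain 27.56.129.17
  27.56.192.0/20 (27.56.192.0 - 27.56.207.255) does not contain 27.56.129.17
Longest matching prefix is /19 -> interface GigabitEthernet0/2.

GigabitEthernet0/2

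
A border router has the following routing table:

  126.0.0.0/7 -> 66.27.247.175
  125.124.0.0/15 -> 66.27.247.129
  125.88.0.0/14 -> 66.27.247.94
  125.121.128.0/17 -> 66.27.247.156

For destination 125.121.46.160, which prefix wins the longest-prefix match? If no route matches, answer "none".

none

125.121.46.160 is outside every listed prefix and there is no default route.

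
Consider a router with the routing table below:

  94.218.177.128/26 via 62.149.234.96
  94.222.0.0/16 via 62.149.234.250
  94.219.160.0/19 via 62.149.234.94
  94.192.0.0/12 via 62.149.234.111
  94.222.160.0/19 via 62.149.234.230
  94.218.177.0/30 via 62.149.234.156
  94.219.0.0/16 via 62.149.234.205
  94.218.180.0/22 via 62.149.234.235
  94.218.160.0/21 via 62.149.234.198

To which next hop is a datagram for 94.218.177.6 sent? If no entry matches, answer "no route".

no route

No entry's prefix contains 94.218.177.6; there is no default route.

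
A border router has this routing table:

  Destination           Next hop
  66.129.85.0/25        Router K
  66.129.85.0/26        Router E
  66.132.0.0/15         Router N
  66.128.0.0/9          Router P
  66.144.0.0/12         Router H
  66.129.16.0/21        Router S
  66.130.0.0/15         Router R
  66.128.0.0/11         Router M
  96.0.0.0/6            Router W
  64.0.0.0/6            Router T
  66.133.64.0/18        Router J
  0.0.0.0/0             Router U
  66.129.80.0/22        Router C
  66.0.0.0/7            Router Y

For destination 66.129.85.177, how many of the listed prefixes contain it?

5

Prefixes containing 66.129.85.177:
  0.0.0.0/0 (default, matches everything)
  64.0.0.0/6 (64.0.0.0 - 67.255.255.255)
  66.0.0.0/7 (66.0.0.0 - 67.255.255.255)
  66.128.0.0/9 (66.128.0.0 - 66.255.255.255)
  66.128.0.0/11 (66.128.0.0 - 66.159.255.255)
Total matching entries: 5.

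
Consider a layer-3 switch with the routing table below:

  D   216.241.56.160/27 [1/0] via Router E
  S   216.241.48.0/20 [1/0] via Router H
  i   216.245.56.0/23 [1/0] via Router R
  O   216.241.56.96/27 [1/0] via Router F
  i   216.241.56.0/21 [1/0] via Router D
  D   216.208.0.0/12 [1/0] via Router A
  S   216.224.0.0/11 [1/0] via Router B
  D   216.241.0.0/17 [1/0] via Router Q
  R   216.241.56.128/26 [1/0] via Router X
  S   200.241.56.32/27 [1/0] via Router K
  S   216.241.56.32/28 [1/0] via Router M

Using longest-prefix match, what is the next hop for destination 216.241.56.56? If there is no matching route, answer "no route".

Routes whose prefix contains 216.241.56.56:
  216.224.0.0/11 (216.224.0.0 - 216.255.255.255) -> Router B
  216.241.0.0/17 (216.241.0.0 - 216.241.127.255) -> Router Q
  216.241.48.0/20 (216.241.48.0 - 216.241.63.255) -> Router H
  216.241.56.0/21 (216.241.56.0 - 216.241.63.255) -> Router D
More-specific entries that do NOT match:
  216.241.56.32/28 (216.241.56.32 - 216.241.56.47) does not contain 216.241.56.56
  216.241.56.160/27 (216.241.56.160 - 216.241.56.191) does not contain 216.241.56.56
  216.241.56.96/27 (216.241.56.96 - 216.241.56.127) does not contain 216.241.56.56
  200.241.56.32/27 (200.241.56.32 - 200.241.56.63) does not contain 216.241.56.56
  216.241.56.128/26 (216.241.56.128 - 216.241.56.191) does not contain 216.241.56.56
  216.245.56.0/23 (216.245.56.0 - 216.245.57.255) does not contain 216.241.56.56
Longest matching prefix is /21 -> next hop Router D.

Router D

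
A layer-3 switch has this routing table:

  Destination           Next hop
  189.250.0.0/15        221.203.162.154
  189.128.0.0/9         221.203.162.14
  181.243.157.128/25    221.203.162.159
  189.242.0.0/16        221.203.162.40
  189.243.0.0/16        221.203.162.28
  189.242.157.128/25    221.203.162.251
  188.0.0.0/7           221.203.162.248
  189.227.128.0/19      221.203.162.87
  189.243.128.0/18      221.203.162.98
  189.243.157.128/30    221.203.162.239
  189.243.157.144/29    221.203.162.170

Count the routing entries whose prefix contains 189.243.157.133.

Prefixes containing 189.243.157.133:
  188.0.0.0/7 (188.0.0.0 - 189.255.255.255)
  189.128.0.0/9 (189.128.0.0 - 189.255.255.255)
  189.243.0.0/16 (189.243.0.0 - 189.243.255.255)
  189.243.128.0/18 (189.243.128.0 - 189.243.191.255)
Total matching entries: 4.

4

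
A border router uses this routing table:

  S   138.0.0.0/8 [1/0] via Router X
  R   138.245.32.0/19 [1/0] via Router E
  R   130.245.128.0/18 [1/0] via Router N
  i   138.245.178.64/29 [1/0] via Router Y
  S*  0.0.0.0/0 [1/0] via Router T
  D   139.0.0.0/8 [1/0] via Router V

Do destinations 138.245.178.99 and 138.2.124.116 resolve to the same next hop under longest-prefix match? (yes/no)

138.245.178.99: longest match 138.0.0.0/8 -> Router X
138.2.124.116: longest match 138.0.0.0/8 -> Router X

yes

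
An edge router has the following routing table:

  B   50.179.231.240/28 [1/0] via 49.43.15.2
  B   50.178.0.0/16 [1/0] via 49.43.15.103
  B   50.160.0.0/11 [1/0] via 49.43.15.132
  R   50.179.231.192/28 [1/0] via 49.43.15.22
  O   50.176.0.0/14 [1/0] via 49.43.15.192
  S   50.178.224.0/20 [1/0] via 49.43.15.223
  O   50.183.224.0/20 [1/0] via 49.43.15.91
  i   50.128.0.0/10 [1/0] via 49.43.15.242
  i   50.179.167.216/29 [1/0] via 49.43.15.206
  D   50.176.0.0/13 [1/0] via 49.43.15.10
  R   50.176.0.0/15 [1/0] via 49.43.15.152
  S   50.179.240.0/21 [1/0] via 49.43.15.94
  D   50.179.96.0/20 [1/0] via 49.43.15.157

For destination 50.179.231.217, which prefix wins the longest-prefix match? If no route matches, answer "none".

50.176.0.0/14

Entries matching 50.179.231.217:
  50.128.0.0/10 (50.128.0.0 - 50.191.255.255)
  50.160.0.0/11 (50.160.0.0 - 50.191.255.255)
  50.176.0.0/13 (50.176.0.0 - 50.183.255.255)
  50.176.0.0/14 (50.176.0.0 - 50.179.255.255)
Most specific is 50.176.0.0/14.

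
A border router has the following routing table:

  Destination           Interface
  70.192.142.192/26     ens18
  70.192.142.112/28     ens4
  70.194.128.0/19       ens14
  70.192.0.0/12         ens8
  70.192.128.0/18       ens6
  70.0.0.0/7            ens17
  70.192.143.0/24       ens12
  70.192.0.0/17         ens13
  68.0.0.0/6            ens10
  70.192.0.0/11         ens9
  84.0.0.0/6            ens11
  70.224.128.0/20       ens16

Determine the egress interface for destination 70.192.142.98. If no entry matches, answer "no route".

ens6

Routes whose prefix contains 70.192.142.98:
  68.0.0.0/6 (68.0.0.0 - 71.255.255.255) -> ens10
  70.0.0.0/7 (70.0.0.0 - 71.255.255.255) -> ens17
  70.192.0.0/11 (70.192.0.0 - 70.223.255.255) -> ens9
  70.192.0.0/12 (70.192.0.0 - 70.207.255.255) -> ens8
  70.192.128.0/18 (70.192.128.0 - 70.192.191.255) -> ens6
More-specific entries that do NOT match:
  70.192.142.112/28 (70.192.142.112 - 70.192.142.127) does not contain 70.192.142.98
  70.192.142.192/26 (70.192.142.192 - 70.192.142.255) does not contain 70.192.142.98
  70.192.143.0/24 (70.192.143.0 - 70.192.143.255) does not contain 70.192.142.98
  70.224.128.0/20 (70.224.128.0 - 70.224.143.255) does not contain 70.192.142.98
  70.194.128.0/19 (70.194.128.0 - 70.194.159.255) does not contain 70.192.142.98
Longest matching prefix is /18 -> interface ens6.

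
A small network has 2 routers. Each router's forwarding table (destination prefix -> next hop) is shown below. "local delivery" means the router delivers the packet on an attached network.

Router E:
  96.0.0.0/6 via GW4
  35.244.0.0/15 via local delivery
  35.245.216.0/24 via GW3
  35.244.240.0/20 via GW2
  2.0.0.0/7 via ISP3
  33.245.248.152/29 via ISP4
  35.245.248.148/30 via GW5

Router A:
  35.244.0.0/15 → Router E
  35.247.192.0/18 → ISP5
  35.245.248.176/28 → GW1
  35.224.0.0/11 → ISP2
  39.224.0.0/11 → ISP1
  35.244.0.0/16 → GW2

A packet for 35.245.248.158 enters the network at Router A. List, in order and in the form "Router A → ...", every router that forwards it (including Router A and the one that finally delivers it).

At Router A: longest match for 35.245.248.158 is 35.244.0.0/15 -> Router E
At Router E: longest match for 35.245.248.158 is 35.244.0.0/15 -> local delivery

Router A → Router E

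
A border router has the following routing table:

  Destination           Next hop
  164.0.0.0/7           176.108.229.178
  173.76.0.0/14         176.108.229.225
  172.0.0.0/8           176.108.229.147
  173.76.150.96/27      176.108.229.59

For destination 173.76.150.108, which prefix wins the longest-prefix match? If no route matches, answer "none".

173.76.150.96/27

Entries matching 173.76.150.108:
  173.76.0.0/14 (173.76.0.0 - 173.79.255.255)
  173.76.150.96/27 (173.76.150.96 - 173.76.150.127)
Most specific is 173.76.150.96/27.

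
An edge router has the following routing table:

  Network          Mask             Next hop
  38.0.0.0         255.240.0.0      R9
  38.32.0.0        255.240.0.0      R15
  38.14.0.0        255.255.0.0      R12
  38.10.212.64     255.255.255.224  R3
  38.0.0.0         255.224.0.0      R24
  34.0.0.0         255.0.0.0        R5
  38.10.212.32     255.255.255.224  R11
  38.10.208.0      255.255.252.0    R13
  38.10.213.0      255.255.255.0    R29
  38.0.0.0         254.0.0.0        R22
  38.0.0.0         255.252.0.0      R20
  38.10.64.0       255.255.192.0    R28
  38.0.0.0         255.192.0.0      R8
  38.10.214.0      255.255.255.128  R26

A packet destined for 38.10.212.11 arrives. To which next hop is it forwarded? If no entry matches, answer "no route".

R9

Routes whose prefix contains 38.10.212.11:
  38.0.0.0/7 (38.0.0.0 - 39.255.255.255) -> R22
  38.0.0.0/10 (38.0.0.0 - 38.63.255.255) -> R8
  38.0.0.0/11 (38.0.0.0 - 38.31.255.255) -> R24
  38.0.0.0/12 (38.0.0.0 - 38.15.255.255) -> R9
More-specific entries that do NOT match:
  38.10.212.64/27 (38.10.212.64 - 38.10.212.95) does not contain 38.10.212.11
  38.10.212.32/27 (38.10.212.32 - 38.10.212.63) does not contain 38.10.212.11
  38.10.214.0/25 (38.10.214.0 - 38.10.214.127) does not contain 38.10.212.11
  38.10.213.0/24 (38.10.213.0 - 38.10.213.255) does not contain 38.10.212.11
  38.10.208.0/22 (38.10.208.0 - 38.10.211.255) does not contain 38.10.212.11
  38.10.64.0/18 (38.10.64.0 - 38.10.127.255) does not contain 38.10.212.11
  38.14.0.0/16 (38.14.0.0 - 38.14.255.255) does not contain 38.10.212.11
  38.0.0.0/14 (38.0.0.0 - 38.3.255.255) does not contain 38.10.212.11
Longest matching prefix is /12 -> next hop R9.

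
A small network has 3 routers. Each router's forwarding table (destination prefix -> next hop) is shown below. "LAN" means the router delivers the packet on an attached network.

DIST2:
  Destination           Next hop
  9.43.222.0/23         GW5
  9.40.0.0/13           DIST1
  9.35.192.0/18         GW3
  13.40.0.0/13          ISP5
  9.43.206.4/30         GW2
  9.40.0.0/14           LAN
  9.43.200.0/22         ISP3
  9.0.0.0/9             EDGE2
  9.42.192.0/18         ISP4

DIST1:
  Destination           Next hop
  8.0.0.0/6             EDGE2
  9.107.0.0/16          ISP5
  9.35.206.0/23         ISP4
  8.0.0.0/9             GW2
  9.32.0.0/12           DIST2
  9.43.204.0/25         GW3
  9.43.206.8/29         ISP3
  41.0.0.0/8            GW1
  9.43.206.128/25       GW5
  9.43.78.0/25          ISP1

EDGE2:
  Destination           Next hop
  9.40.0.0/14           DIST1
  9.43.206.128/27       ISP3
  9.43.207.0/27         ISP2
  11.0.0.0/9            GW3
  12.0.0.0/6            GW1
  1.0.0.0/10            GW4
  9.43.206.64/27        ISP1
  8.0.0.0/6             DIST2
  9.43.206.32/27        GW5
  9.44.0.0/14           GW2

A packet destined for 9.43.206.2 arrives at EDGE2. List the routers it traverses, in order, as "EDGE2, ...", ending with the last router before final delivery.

At EDGE2: longest match for 9.43.206.2 is 9.40.0.0/14 -> DIST1
At DIST1: longest match for 9.43.206.2 is 9.32.0.0/12 -> DIST2
At DIST2: longest match for 9.43.206.2 is 9.40.0.0/14 -> LAN

EDGE2, DIST1, DIST2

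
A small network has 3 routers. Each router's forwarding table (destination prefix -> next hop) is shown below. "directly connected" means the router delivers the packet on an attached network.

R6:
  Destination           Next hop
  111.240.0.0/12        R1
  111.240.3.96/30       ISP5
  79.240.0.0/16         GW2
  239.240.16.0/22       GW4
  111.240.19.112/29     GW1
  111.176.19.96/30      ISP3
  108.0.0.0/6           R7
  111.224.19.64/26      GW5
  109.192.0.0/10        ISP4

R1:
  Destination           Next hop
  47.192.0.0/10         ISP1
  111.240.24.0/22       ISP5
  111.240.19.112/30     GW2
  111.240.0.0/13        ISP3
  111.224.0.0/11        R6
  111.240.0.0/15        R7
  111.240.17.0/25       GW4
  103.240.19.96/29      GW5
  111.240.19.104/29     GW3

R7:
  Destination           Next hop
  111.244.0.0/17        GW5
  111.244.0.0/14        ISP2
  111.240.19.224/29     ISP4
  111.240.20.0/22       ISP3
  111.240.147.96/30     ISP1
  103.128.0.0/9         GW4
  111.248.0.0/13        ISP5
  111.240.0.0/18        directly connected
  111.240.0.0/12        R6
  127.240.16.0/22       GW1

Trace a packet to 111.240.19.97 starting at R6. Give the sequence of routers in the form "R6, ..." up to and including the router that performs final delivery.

R6, R1, R7

At R6: longest match for 111.240.19.97 is 111.240.0.0/12 -> R1
At R1: longest match for 111.240.19.97 is 111.240.0.0/15 -> R7
At R7: longest match for 111.240.19.97 is 111.240.0.0/18 -> directly connected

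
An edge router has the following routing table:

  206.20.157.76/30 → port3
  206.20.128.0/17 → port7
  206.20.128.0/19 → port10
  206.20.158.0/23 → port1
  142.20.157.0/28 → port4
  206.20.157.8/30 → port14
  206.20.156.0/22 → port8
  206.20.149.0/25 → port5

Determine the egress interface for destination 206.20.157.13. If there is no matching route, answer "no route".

Routes whose prefix contains 206.20.157.13:
  206.20.128.0/17 (206.20.128.0 - 206.20.255.255) -> port7
  206.20.128.0/19 (206.20.128.0 - 206.20.159.255) -> port10
  206.20.156.0/22 (206.20.156.0 - 206.20.159.255) -> port8
More-specific entries that do NOT match:
  206.20.157.76/30 (206.20.157.76 - 206.20.157.79) does not contain 206.20.157.13
  206.20.157.8/30 (206.20.157.8 - 206.20.157.11) does not contain 206.20.157.13
  142.20.157.0/28 (142.20.157.0 - 142.20.157.15) does not contain 206.20.157.13
  206.20.149.0/25 (206.20.149.0 - 206.20.149.127) does not contain 206.20.157.13
  206.20.158.0/23 (206.20.158.0 - 206.20.159.255) does not contain 206.20.157.13
Longest matching prefix is /22 -> interface port8.

port8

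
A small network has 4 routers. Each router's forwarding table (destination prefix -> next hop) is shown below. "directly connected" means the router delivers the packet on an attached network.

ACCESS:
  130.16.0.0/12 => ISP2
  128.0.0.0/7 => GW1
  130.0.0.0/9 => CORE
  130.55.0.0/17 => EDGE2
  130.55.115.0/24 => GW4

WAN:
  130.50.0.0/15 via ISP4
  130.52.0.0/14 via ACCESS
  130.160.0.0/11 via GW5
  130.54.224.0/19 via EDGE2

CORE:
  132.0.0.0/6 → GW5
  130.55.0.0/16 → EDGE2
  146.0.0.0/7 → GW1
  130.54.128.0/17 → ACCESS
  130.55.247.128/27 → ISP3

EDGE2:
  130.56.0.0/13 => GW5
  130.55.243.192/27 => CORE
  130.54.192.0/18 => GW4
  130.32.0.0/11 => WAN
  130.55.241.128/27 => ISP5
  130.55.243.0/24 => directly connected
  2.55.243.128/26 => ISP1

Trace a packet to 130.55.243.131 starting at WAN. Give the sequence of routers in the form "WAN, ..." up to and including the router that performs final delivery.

WAN, ACCESS, CORE, EDGE2

At WAN: longest match for 130.55.243.131 is 130.52.0.0/14 -> ACCESS
At ACCESS: longest match for 130.55.243.131 is 130.0.0.0/9 -> CORE
At CORE: longest match for 130.55.243.131 is 130.55.0.0/16 -> EDGE2
At EDGE2: longest match for 130.55.243.131 is 130.55.243.0/24 -> directly connected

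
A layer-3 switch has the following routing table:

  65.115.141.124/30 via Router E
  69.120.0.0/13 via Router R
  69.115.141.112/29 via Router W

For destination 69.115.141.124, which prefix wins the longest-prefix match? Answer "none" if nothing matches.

none

69.115.141.124 is outside every listed prefix and there is no default route.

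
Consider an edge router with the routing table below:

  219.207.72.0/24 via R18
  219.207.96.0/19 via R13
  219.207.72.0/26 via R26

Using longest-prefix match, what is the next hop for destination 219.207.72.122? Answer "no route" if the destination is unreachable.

R18

Routes whose prefix contains 219.207.72.122:
  219.207.72.0/24 (219.207.72.0 - 219.207.72.255) -> R18
More-specific entries that do NOT match:
  219.207.72.0/26 (219.207.72.0 - 219.207.72.63) does not contain 219.207.72.122
Longest matching prefix is /24 -> next hop R18.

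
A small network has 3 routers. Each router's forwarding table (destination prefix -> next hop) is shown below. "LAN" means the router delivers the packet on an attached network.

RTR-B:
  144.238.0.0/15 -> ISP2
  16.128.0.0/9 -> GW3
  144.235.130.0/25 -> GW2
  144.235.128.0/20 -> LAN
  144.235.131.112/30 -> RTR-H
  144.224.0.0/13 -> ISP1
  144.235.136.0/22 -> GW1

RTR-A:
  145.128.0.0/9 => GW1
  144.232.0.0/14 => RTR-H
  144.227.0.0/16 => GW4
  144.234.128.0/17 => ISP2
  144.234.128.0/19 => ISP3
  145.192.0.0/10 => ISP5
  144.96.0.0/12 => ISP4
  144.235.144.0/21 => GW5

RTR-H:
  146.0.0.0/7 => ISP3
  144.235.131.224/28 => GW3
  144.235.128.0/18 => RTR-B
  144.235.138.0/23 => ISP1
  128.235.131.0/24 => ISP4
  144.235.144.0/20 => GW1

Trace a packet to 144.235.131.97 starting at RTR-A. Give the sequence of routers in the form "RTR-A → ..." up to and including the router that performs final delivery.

RTR-A → RTR-H → RTR-B

At RTR-A: longest match for 144.235.131.97 is 144.232.0.0/14 -> RTR-H
At RTR-H: longest match for 144.235.131.97 is 144.235.128.0/18 -> RTR-B
At RTR-B: longest match for 144.235.131.97 is 144.235.128.0/20 -> LAN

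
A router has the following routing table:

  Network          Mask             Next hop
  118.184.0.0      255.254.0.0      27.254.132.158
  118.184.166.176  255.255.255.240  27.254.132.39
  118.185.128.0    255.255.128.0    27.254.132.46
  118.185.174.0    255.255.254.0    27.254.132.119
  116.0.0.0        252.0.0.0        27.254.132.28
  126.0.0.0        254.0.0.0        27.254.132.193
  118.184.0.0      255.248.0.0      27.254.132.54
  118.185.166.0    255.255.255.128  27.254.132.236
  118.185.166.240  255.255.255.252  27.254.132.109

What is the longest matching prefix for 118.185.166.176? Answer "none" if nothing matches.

118.185.128.0/17

Entries matching 118.185.166.176:
  116.0.0.0/6 (116.0.0.0 - 119.255.255.255)
  118.184.0.0/13 (118.184.0.0 - 118.191.255.255)
  118.184.0.0/15 (118.184.0.0 - 118.185.255.255)
  118.185.128.0/17 (118.185.128.0 - 118.185.255.255)
Most specific is 118.185.128.0/17.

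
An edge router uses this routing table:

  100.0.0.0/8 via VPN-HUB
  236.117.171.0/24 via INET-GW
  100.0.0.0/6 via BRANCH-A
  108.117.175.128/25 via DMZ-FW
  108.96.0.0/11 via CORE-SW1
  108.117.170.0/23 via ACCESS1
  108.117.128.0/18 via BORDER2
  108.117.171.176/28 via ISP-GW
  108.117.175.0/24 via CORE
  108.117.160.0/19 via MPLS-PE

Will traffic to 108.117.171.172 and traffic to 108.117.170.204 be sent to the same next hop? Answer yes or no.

yes

108.117.171.172: longest match 108.117.170.0/23 -> ACCESS1
108.117.170.204: longest match 108.117.170.0/23 -> ACCESS1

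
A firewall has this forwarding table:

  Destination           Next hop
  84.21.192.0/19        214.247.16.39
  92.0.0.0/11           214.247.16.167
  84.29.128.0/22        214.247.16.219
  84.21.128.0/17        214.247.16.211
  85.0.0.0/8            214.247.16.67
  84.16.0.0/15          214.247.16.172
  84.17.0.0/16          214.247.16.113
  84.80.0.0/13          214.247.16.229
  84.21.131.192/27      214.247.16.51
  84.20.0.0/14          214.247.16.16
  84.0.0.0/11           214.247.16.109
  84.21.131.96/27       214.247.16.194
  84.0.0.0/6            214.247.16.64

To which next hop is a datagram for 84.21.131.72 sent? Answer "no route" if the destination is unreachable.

214.247.16.211

Routes whose prefix contains 84.21.131.72:
  84.0.0.0/6 (84.0.0.0 - 87.255.255.255) -> 214.247.16.64
  84.0.0.0/11 (84.0.0.0 - 84.31.255.255) -> 214.247.16.109
  84.20.0.0/14 (84.20.0.0 - 84.23.255.255) -> 214.247.16.16
  84.21.128.0/17 (84.21.128.0 - 84.21.255.255) -> 214.247.16.211
More-specific entries that do NOT match:
  84.21.131.192/27 (84.21.131.192 - 84.21.131.223) does not contain 84.21.131.72
  84.21.131.96/27 (84.21.131.96 - 84.21.131.127) does not contain 84.21.131.72
  84.29.128.0/22 (84.29.128.0 - 84.29.131.255) does not contain 84.21.131.72
  84.21.192.0/19 (84.21.192.0 - 84.21.223.255) does not contain 84.21.131.72
Longest matching prefix is /17 -> next hop 214.247.16.211.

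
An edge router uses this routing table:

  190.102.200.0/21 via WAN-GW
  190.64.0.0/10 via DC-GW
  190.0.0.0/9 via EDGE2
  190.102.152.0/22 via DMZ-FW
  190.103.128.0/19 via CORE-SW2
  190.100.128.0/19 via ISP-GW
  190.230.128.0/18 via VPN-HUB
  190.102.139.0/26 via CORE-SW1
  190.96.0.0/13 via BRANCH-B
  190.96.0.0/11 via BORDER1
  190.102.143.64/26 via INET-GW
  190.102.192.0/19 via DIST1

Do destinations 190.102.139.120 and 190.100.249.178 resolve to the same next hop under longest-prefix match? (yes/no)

190.102.139.120: longest match 190.96.0.0/13 -> BRANCH-B
190.100.249.178: longest match 190.96.0.0/13 -> BRANCH-B

yes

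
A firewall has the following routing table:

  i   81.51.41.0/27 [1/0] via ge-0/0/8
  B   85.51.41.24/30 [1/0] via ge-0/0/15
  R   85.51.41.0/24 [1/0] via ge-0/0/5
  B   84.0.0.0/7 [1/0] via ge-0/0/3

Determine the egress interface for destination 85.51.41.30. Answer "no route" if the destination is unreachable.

Routes whose prefix contains 85.51.41.30:
  84.0.0.0/7 (84.0.0.0 - 85.255.255.255) -> ge-0/0/3
  85.51.41.0/24 (85.51.41.0 - 85.51.41.255) -> ge-0/0/5
More-specific entries that do NOT match:
  85.51.41.24/30 (85.51.41.24 - 85.51.41.27) does not contain 85.51.41.30
  81.51.41.0/27 (81.51.41.0 - 81.51.41.31) does not contain 85.51.41.30
Longest matching prefix is /24 -> interface ge-0/0/5.

ge-0/0/5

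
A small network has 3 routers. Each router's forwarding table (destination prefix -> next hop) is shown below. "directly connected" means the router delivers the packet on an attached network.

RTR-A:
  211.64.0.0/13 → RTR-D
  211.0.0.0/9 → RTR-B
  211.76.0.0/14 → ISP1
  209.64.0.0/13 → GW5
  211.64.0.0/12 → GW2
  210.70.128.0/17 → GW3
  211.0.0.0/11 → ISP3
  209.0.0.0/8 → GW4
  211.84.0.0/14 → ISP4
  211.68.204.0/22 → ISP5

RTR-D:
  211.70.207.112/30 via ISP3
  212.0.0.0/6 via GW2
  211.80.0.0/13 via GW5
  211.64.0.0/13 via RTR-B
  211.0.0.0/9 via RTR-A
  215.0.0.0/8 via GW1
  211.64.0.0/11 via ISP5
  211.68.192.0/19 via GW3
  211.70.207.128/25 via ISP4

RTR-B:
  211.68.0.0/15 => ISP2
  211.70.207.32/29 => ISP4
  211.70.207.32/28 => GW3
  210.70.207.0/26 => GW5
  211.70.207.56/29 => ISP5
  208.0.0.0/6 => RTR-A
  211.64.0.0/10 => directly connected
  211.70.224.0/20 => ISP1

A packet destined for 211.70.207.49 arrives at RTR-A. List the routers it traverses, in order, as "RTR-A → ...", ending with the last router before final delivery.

At RTR-A: longest match for 211.70.207.49 is 211.64.0.0/13 -> RTR-D
At RTR-D: longest match for 211.70.207.49 is 211.64.0.0/13 -> RTR-B
At RTR-B: longest match for 211.70.207.49 is 211.64.0.0/10 -> directly connected

RTR-A → RTR-D → RTR-B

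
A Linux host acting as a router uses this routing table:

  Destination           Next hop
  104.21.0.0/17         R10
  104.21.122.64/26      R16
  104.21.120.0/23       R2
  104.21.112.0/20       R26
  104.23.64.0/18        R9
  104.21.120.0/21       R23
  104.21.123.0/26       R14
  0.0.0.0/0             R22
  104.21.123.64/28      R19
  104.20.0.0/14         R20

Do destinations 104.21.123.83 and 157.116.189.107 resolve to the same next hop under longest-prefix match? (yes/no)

no

104.21.123.83: longest match 104.21.120.0/21 -> R23
157.116.189.107: longest match 0.0.0.0/0 -> R22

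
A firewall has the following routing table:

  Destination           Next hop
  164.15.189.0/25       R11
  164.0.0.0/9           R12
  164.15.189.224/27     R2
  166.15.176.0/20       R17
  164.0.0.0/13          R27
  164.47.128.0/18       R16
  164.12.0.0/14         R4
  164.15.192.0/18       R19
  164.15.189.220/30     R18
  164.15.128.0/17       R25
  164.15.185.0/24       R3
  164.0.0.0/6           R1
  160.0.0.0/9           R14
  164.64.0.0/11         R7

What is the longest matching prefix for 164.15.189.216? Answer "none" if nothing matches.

Entries matching 164.15.189.216:
  164.0.0.0/6 (164.0.0.0 - 167.255.255.255)
  164.0.0.0/9 (164.0.0.0 - 164.127.255.255)
  164.12.0.0/14 (164.12.0.0 - 164.15.255.255)
  164.15.128.0/17 (164.15.128.0 - 164.15.255.255)
Most specific is 164.15.128.0/17.

164.15.128.0/17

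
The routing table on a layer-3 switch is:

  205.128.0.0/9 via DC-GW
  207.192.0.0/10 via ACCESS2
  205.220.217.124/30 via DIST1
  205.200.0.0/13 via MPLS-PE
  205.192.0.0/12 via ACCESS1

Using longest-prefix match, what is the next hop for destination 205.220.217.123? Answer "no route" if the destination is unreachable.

Routes whose prefix contains 205.220.217.123:
  205.128.0.0/9 (205.128.0.0 - 205.255.255.255) -> DC-GW
More-specific entries that do NOT match:
  205.220.217.124/30 (205.220.217.124 - 205.220.217.127) does not contain 205.220.217.123
  205.200.0.0/13 (205.200.0.0 - 205.207.255.255) does not contain 205.220.217.123
  205.192.0.0/12 (205.192.0.0 - 205.207.255.255) does not contain 205.220.217.123
  207.192.0.0/10 (207.192.0.0 - 207.255.255.255) does not contain 205.220.217.123
Longest matching prefix is /9 -> next hop DC-GW.

DC-GW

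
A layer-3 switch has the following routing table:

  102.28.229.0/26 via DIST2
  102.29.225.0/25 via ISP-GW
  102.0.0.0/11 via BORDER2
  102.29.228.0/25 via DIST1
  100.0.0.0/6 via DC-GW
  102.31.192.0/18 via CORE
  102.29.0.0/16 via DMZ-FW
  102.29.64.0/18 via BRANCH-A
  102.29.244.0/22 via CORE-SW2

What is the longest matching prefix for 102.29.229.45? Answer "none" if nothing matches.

Entries matching 102.29.229.45:
  100.0.0.0/6 (100.0.0.0 - 103.255.255.255)
  102.0.0.0/11 (102.0.0.0 - 102.31.255.255)
  102.29.0.0/16 (102.29.0.0 - 102.29.255.255)
Most specific is 102.29.0.0/16.

102.29.0.0/16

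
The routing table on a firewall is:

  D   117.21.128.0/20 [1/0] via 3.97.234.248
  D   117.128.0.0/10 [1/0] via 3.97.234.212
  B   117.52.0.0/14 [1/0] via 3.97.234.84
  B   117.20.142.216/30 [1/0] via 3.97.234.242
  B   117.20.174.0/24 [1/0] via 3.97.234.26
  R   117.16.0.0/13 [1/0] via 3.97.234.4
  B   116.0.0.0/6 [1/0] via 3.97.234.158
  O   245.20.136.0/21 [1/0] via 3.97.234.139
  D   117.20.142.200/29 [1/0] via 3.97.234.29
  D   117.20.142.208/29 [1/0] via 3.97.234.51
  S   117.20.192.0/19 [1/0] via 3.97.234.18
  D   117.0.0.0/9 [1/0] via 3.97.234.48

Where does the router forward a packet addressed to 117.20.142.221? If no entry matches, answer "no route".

Routes whose prefix contains 117.20.142.221:
  116.0.0.0/6 (116.0.0.0 - 119.255.255.255) -> 3.97.234.158
  117.0.0.0/9 (117.0.0.0 - 117.127.255.255) -> 3.97.234.48
  117.16.0.0/13 (117.16.0.0 - 117.23.255.255) -> 3.97.234.4
More-specific entries that do NOT match:
  117.20.142.216/30 (117.20.142.216 - 117.20.142.219) does not contain 117.20.142.221
  117.20.142.200/29 (117.20.142.200 - 117.20.142.207) does not contain 117.20.142.221
  117.20.142.208/29 (117.20.142.208 - 117.20.142.215) does not contain 117.20.142.221
  117.20.174.0/24 (117.20.174.0 - 117.20.174.255) does not contain 117.20.142.221
  245.20.136.0/21 (245.20.136.0 - 245.20.143.255) does not contain 117.20.142.221
  117.21.128.0/20 (117.21.128.0 - 117.21.143.255) does not contain 117.20.142.221
  117.20.192.0/19 (117.20.192.0 - 117.20.223.255) does not contain 117.20.142.221
  117.52.0.0/14 (117.52.0.0 - 117.55.255.255) does not contain 117.20.142.221
Longest matching prefix is /13 -> next hop 3.97.234.4.

3.97.234.4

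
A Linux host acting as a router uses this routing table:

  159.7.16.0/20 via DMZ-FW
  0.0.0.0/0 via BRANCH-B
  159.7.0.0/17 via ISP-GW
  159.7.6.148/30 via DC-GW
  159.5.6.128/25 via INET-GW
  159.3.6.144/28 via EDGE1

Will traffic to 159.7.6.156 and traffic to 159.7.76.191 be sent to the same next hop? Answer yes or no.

yes

159.7.6.156: longest match 159.7.0.0/17 -> ISP-GW
159.7.76.191: longest match 159.7.0.0/17 -> ISP-GW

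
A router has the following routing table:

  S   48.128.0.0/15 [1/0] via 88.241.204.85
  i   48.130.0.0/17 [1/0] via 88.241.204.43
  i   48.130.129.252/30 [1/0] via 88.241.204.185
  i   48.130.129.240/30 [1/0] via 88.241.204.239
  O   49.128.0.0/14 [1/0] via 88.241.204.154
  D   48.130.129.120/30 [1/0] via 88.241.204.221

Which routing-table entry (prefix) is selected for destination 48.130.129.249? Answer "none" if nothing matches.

48.130.129.249 is outside every listed prefix and there is no default route.

none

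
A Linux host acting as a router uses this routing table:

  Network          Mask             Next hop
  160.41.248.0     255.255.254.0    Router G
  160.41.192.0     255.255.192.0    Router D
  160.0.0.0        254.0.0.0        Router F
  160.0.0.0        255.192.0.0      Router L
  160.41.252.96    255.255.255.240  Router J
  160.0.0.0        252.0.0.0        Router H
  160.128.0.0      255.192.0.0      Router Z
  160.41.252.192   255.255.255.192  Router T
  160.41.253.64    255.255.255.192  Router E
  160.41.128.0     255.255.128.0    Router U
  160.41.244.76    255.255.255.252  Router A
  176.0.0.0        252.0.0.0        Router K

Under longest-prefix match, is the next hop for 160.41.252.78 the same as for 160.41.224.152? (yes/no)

160.41.252.78: longest match 160.41.192.0/18 -> Router D
160.41.224.152: longest match 160.41.192.0/18 -> Router D

yes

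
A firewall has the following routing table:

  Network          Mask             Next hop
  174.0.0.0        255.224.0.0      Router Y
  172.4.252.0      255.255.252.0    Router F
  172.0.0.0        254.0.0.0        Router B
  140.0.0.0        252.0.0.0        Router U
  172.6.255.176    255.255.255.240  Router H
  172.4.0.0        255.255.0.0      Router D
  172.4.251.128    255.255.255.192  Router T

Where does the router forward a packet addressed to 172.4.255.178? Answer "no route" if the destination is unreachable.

Routes whose prefix contains 172.4.255.178:
  172.0.0.0/7 (172.0.0.0 - 173.255.255.255) -> Router B
  172.4.0.0/16 (172.4.0.0 - 172.4.255.255) -> Router D
  172.4.252.0/22 (172.4.252.0 - 172.4.255.255) -> Router F
More-specific entries that do NOT match:
  172.6.255.176/28 (172.6.255.176 - 172.6.255.191) does not contain 172.4.255.178
  172.4.251.128/26 (172.4.251.128 - 172.4.251.191) does not contain 172.4.255.178
Longest matching prefix is /22 -> next hop Router F.

Router F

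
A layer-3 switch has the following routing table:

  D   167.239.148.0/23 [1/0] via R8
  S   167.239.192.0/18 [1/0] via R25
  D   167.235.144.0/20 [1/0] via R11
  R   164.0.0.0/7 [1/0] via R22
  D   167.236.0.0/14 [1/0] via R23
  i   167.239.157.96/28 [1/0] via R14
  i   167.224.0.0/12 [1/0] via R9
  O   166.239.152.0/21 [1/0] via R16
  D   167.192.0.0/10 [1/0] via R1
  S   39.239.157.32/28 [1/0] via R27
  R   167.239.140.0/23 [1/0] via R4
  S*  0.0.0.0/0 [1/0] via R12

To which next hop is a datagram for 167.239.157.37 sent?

Routes whose prefix contains 167.239.157.37:
  0.0.0.0/0 (default, matches everything) -> R12
  167.192.0.0/10 (167.192.0.0 - 167.255.255.255) -> R1
  167.224.0.0/12 (167.224.0.0 - 167.239.255.255) -> R9
  167.236.0.0/14 (167.236.0.0 - 167.239.255.255) -> R23
More-specific entries that do NOT match:
  167.239.157.96/28 (167.239.157.96 - 167.239.157.111) does not contain 167.239.157.37
  39.239.157.32/28 (39.239.157.32 - 39.239.157.47) does not contain 167.239.157.37
  167.239.148.0/23 (167.239.148.0 - 167.239.149.255) does not contain 167.239.157.37
  167.239.140.0/23 (167.239.140.0 - 167.239.141.255) does not contain 167.239.157.37
  166.239.152.0/21 (166.239.152.0 - 166.239.159.255) does not contain 167.239.157.37
  167.235.144.0/20 (167.235.144.0 - 167.235.159.255) does not contain 167.239.157.37
  167.239.192.0/18 (167.239.192.0 - 167.239.255.255) does not contain 167.239.157.37
Longest matching prefix is /14 -> next hop R23.

R23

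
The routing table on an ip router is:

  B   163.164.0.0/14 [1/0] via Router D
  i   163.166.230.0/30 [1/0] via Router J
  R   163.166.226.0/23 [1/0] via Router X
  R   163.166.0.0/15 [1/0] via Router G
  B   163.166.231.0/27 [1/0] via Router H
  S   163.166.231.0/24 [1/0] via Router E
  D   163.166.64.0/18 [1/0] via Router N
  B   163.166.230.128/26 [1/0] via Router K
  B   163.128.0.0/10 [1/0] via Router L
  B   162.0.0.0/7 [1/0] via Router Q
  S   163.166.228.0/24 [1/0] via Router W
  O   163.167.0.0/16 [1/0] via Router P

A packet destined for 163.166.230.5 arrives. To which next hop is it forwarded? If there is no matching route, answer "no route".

Router G

Routes whose prefix contains 163.166.230.5:
  162.0.0.0/7 (162.0.0.0 - 163.255.255.255) -> Router Q
  163.128.0.0/10 (163.128.0.0 - 163.191.255.255) -> Router L
  163.164.0.0/14 (163.164.0.0 - 163.167.255.255) -> Router D
  163.166.0.0/15 (163.166.0.0 - 163.167.255.255) -> Router G
More-specific entries that do NOT match:
  163.166.230.0/30 (163.166.230.0 - 163.166.230.3) does not contain 163.166.230.5
  163.166.231.0/27 (163.166.231.0 - 163.166.231.31) does not contain 163.166.230.5
  163.166.230.128/26 (163.166.230.128 - 163.166.230.191) does not contain 163.166.230.5
  163.166.231.0/24 (163.166.231.0 - 163.166.231.255) does not contain 163.166.230.5
  163.166.228.0/24 (163.166.228.0 - 163.166.228.255) does not contain 163.166.230.5
  163.166.226.0/23 (163.166.226.0 - 163.166.227.255) does not contain 163.166.230.5
  163.166.64.0/18 (163.166.64.0 - 163.166.127.255) does not contain 163.166.230.5
  163.167.0.0/16 (163.167.0.0 - 163.167.255.255) does not contain 163.166.230.5
Longest matching prefix is /15 -> next hop Router G.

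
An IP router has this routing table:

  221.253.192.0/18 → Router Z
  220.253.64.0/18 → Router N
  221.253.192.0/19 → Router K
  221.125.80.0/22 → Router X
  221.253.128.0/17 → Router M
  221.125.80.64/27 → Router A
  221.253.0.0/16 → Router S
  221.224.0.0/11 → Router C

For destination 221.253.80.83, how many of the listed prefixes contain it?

Prefixes containing 221.253.80.83:
  221.224.0.0/11 (221.224.0.0 - 221.255.255.255)
  221.253.0.0/16 (221.253.0.0 - 221.253.255.255)
Total matching entries: 2.

2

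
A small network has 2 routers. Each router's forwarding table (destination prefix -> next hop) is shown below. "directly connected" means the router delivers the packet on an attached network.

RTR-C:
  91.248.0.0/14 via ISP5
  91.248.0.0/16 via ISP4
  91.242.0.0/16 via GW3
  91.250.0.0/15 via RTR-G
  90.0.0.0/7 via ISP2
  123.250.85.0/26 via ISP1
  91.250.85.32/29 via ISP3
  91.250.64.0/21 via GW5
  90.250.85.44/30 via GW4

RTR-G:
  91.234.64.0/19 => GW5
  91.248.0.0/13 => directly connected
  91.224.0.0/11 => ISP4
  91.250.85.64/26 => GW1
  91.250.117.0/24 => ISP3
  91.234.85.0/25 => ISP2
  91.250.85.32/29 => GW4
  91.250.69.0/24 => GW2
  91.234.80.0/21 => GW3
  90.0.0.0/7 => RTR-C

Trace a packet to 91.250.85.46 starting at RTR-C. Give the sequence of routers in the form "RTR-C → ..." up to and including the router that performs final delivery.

At RTR-C: longest match for 91.250.85.46 is 91.250.0.0/15 -> RTR-G
At RTR-G: longest match for 91.250.85.46 is 91.248.0.0/13 -> directly connected

RTR-C → RTR-G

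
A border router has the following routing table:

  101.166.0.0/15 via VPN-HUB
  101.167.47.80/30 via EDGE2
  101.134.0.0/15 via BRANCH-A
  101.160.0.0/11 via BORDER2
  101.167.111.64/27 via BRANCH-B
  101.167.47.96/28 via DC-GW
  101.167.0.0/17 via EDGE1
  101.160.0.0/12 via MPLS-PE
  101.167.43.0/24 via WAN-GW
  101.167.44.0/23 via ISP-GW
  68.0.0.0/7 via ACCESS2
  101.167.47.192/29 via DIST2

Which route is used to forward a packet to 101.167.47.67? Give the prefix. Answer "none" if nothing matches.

Entries matching 101.167.47.67:
  101.160.0.0/11 (101.160.0.0 - 101.191.255.255)
  101.160.0.0/12 (101.160.0.0 - 101.175.255.255)
  101.166.0.0/15 (101.166.0.0 - 101.167.255.255)
  101.167.0.0/17 (101.167.0.0 - 101.167.127.255)
Most specific is 101.167.0.0/17.

101.167.0.0/17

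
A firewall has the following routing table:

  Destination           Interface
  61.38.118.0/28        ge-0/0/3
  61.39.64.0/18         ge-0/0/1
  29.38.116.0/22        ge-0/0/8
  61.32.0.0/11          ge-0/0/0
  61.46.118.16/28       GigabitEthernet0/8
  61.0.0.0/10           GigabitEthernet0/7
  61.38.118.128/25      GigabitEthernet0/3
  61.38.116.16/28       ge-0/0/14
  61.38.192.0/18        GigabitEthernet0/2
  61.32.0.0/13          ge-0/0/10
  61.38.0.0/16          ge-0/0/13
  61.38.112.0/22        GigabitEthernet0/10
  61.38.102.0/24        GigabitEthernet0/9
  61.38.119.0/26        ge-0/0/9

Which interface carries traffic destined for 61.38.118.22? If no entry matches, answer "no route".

ge-0/0/13

Routes whose prefix contains 61.38.118.22:
  61.0.0.0/10 (61.0.0.0 - 61.63.255.255) -> GigabitEthernet0/7
  61.32.0.0/11 (61.32.0.0 - 61.63.255.255) -> ge-0/0/0
  61.32.0.0/13 (61.32.0.0 - 61.39.255.255) -> ge-0/0/10
  61.38.0.0/16 (61.38.0.0 - 61.38.255.255) -> ge-0/0/13
More-specific entries that do NOT match:
  61.38.118.0/28 (61.38.118.0 - 61.38.118.15) does not contain 61.38.118.22
  61.46.118.16/28 (61.46.118.16 - 61.46.118.31) does not contain 61.38.118.22
  61.38.116.16/28 (61.38.116.16 - 61.38.116.31) does not contain 61.38.118.22
  61.38.119.0/26 (61.38.119.0 - 61.38.119.63) does not contain 61.38.118.22
  61.38.118.128/25 (61.38.118.128 - 61.38.118.255) does not contain 61.38.118.22
  61.38.102.0/24 (61.38.102.0 - 61.38.102.255) does not contain 61.38.118.22
  29.38.116.0/22 (29.38.116.0 - 29.38.119.255) does not contain 61.38.118.22
  61.38.112.0/22 (61.38.112.0 - 61.38.115.255) does not contain 61.38.118.22
  61.39.64.0/18 (61.39.64.0 - 61.39.127.255) does not contain 61.38.118.22
  61.38.192.0/18 (61.38.192.0 - 61.38.255.255) does not contain 61.38.118.22
Longest matching prefix is /16 -> interface ge-0/0/13.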